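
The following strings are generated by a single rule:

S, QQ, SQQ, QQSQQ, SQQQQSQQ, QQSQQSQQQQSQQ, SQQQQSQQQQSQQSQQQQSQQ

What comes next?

From term 3 onward, concatenate the second-to-last term with the last: S·QQ = SQQ, QQ·SQQ = QQSQQ, …
Continuing: QQSQQSQQQQSQQ · SQQQQSQQQQSQQSQQQQSQQ gives term 8.

QQSQQSQQQQSQQSQQQQSQQQQSQQSQQQQSQQ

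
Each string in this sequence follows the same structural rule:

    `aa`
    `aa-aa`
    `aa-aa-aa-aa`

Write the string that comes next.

Each string is two copies of the previous one joined by '-'.
One more doubling of aa-aa-aa-aa gives the answer.

aa-aa-aa-aa-aa-aa-aa-aa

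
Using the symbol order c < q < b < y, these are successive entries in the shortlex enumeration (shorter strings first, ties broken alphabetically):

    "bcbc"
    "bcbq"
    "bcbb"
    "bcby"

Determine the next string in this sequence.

bcyc

Find the rightmost character of bcby below y, bump it to the next letter, and reset everything to its right to c.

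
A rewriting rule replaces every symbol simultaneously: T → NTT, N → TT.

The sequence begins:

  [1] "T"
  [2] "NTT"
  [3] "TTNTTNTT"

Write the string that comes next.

NTTNTTTTNTTNTTTTNTTNTT

Apply φ to TTNTTNTT symbol by symbol: T→NTT, T→NTT, N→TT, T→NTT, T→NTT, N→TT, T→NTT, T→NTT; joined: NTT NTT TT NTT NTT TT NTT NTT.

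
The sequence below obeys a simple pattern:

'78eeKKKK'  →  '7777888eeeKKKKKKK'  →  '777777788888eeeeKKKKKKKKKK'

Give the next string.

Term n consists of 3n-2 7's, followed by 2n-1 8's, followed by n+1 e's, followed by 3n+1 K's (n = 1, 2, …).
For the next term, n = 4, so the run lengths are 10, 7, 5, 13.

77777777778888888eeeeeKKKKKKKKKKKKK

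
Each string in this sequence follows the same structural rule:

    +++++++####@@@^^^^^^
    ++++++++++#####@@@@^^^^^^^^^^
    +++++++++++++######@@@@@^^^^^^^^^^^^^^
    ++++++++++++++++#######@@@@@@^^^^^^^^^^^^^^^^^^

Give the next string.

Each string has the form +^{3n+1} #^{n+2} @^{n+1} ^^{4n-2}, where the shown terms are n = 2, 3, 4, 5.
Setting n = 6 gives 19, 8, 7, 22 characters in each block.

+++++++++++++++++++########@@@@@@@^^^^^^^^^^^^^^^^^^^^^^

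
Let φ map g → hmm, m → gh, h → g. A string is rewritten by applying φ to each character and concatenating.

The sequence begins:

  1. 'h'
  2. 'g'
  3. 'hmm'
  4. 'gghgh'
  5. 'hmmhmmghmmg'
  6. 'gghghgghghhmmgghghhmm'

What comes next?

Applying the rule to each of the 21 symbols of gghghgghghhmmgghghhmm gives the pieces hmm hmm g hmm g hmm hmm g hmm g g gh gh hmm hmm g hmm g g gh gh, which concatenate to the answer.

hmmhmmghmmghmmhmmghmmggghghhmmhmmghmmggghgh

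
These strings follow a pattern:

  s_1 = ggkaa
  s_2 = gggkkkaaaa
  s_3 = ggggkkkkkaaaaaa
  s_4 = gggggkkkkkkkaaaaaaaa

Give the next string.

ggggggkkkkkkkkkaaaaaaaaaa

Each string has the form g^{n+1} k^{2n-1} a^{2n} (n = 1, 2, …).
Setting n = 5 gives 6, 9, 10 characters in each block.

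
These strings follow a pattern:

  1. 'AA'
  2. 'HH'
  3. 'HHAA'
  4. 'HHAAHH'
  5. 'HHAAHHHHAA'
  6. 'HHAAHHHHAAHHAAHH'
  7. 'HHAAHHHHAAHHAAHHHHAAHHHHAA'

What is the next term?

HHAAHHHHAAHHAAHHHHAAHHHHAAHHAAHHHHAAHHAAHH

Each term (from the third on) is the previous term followed by the one before it: term 3 = HH·AA = HHAA.
Continuing: HHAAHHHHAAHHAAHHHHAAHHHHAA · HHAAHHHHAAHHAAHH gives term 8.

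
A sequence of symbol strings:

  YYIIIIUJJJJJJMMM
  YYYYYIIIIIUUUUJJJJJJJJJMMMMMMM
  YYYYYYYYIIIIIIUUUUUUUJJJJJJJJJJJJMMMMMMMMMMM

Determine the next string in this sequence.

YYYYYYYYYYYIIIIIIIUUUUUUUUUUJJJJJJJJJJJJJJJMMMMMMMMMMMMMMM

Term n consists of 3n-1 Y's, followed by n+3 I's, followed by 3n-2 U's, followed by 3n+3 J's, followed by 4n-1 M's (n = 1, 2, …).
Setting n = 4 gives 11, 7, 10, 15, 15 characters in each block.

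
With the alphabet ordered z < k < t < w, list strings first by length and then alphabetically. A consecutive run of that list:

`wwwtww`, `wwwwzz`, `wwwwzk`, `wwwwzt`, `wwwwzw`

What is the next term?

The successor of wwwwzw increments the rightmost position that isn't already w and resets every position after it to z.

wwwwkz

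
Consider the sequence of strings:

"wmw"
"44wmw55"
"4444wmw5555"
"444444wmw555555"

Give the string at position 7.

444444444444wmw555555555555

Each term wraps the previous one in 44 on the left and 55 on the right.
From 444444wmw555555, 3 further steps: 444444wmw555555 → 44444444wmw55555555 → 4444444444wmw5555555555 → (answer).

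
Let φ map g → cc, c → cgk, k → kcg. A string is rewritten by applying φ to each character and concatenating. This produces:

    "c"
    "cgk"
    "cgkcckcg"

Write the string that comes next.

Apply φ to cgkcckcg symbol by symbol: c→cgk, g→cc, k→kcg, c→cgk, c→cgk, k→kcg, c→cgk, g→cc; joined: cgk cc kcg cgk cgk kcg cgk cc.

cgkcckcgcgkcgkkcgcgkcc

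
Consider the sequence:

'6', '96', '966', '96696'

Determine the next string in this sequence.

From term 3 onward, concatenate the last term with the second-to-last: 96·6 = 966, 966·96 = 96696, …
Continuing: 96696 · 966 gives term 5.

96696966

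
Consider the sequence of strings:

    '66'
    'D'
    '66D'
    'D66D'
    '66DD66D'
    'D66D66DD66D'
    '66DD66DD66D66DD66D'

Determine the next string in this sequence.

D66D66DD66D66DD66DD66D66DD66D

This is a Fibonacci-style word recurrence s(k) = s(k−2)·s(k−1): e.g. 66·D = 66D.
Continuing: D66D66DD66D · 66DD66DD66D66DD66D gives term 8.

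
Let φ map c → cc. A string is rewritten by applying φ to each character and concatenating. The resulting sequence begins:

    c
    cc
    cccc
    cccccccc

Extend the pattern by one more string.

Rewriting each symbol of cccccccc: c→cc, c→cc, c→cc, c→cc, c→cc, c→cc, c→cc, c→cc, which concatenates to cc cc cc cc cc cc cc cc.

cccccccccccccccc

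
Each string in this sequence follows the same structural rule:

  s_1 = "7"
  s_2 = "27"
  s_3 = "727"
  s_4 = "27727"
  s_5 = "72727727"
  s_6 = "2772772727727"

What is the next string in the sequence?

From term 3 onward, concatenate the second-to-last term with the last: 7·27 = 727, 27·727 = 27727, …
So term 7 is 72727727·2772772727727.

727277272772772727727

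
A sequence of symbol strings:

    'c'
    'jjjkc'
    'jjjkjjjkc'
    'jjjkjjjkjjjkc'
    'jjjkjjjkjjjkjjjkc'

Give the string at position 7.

jjjkjjjkjjjkjjjkjjjkjjjkc

Every step adds jjjk at the front: s(k+1) = jjjk·s(k).
From jjjkjjjkjjjkjjjkc, 2 further steps: jjjkjjjkjjjkjjjkc → jjjkjjjkjjjkjjjkjjjkc → (answer).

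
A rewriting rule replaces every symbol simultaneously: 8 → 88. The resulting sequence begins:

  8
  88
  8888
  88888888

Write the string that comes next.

8888888888888888

Expanding 88888888: 8→88, 8→88, 8→88, 8→88, 8→88, 8→88, 8→88, 8→88. Concatenated: 88 88 88 88 88 88 88 88.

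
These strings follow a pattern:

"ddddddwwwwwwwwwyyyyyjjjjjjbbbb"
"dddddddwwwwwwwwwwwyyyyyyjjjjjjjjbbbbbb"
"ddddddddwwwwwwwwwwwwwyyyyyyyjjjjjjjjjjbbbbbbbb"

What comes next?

dddddddddwwwwwwwwwwwwwwwyyyyyyyyjjjjjjjjjjjjbbbbbbbbbb

Each string has the form d^{n+3} w^{2n+3} y^{n+2} j^{2n} b^{2n-2}, where the shown terms are n = 3, 4, 5.
Setting n = 6 gives 9, 15, 8, 12, 10 characters in each block.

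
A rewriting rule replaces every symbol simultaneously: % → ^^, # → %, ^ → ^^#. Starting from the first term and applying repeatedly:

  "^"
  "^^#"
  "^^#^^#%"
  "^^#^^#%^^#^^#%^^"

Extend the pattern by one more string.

Rewriting the 16 symbols of ^^#^^#%^^#^^#%^^ one by one yields ^^# ^^# % ^^# ^^# % ^^ ^^# ^^# % ^^# ^^# % ^^ ^^# ^^#; concatenated:

^^#^^#%^^#^^#%^^^^#^^#%^^#^^#%^^^^#^^#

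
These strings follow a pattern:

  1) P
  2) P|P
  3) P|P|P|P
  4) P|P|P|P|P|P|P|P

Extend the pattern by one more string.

Each string is two copies of the previous one joined by '|'.
So the next term is two copies of P|P|P|P|P|P|P|P with '|' between the halves.

P|P|P|P|P|P|P|P|P|P|P|P|P|P|P|P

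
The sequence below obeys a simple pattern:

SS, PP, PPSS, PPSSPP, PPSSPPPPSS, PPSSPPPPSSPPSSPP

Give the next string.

PPSSPPPPSSPPSSPPPPSSPPPPSS

From term 3 onward, concatenate the last term with the second-to-last: PP·SS = PPSS, PPSS·PP = PPSSPP, …
Continuing: PPSSPPPPSSPPSSPP · PPSSPPPPSS gives term 7.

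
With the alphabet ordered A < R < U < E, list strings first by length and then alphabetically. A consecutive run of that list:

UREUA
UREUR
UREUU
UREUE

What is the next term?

The successor of UREUE increments the rightmost position that isn't already E and resets every position after it to A.

UREEA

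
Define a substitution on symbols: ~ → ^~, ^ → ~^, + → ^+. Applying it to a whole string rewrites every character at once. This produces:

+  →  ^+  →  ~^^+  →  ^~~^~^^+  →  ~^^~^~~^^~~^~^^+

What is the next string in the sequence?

φ(~^^~^~~^^~~^~^^+) expands symbol-by-symbol to ^~ ~^ ~^ ^~ ~^ ^~ ^~ ~^ ~^ ^~ ^~ ~^ ^~ ~^ ~^ ^+; joining the 16 pieces gives the next term.

^~~^~^^~~^^~^~~^~^^~^~~^^~~^~^^+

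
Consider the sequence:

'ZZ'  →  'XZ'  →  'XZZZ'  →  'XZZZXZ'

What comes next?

From term 3 onward, concatenate the last term with the second-to-last: XZ·ZZ = XZZZ, XZZZ·XZ = XZZZXZ, …
Continuing: XZZZXZ · XZZZ gives term 5.

XZZZXZXZZZ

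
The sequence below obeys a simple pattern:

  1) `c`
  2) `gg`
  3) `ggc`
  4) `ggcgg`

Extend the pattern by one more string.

This is a Fibonacci-style word recurrence s(k) = s(k−1)·s(k−2): e.g. gg·c = ggc.
The next term joins ggcgg and ggc.

ggcggggc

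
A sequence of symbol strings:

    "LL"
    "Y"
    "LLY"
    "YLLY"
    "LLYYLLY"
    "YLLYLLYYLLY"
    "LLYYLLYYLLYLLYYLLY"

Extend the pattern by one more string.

Each term (from the third on) is the two preceding terms concatenated in order: term 3 = LL·Y = LLY.
The next term joins YLLYLLYYLLY and LLYYLLYYLLYLLYYLLY.

YLLYLLYYLLYLLYYLLYYLLYLLYYLLY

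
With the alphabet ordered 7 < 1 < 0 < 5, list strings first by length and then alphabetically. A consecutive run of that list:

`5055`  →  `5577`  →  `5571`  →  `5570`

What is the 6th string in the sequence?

5517

Advancing 2 positions from 5570 through 5570 → 5575 reaches term 6.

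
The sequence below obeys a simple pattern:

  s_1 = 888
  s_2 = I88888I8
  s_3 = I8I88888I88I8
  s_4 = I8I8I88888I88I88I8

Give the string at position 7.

s(k+1) = I8·s(k)·8I8, so each term gains I8 as a prefix and 8I8 as a suffix.
From I8I8I88888I88I88I8, 3 further steps: I8I8I88888I88I88I8 → I8I8I8I88888I88I88I88I8 → I8I8I8I8I88888I88I88I88I88I8 → (answer).

I8I8I8I8I8I88888I88I88I88I88I88I8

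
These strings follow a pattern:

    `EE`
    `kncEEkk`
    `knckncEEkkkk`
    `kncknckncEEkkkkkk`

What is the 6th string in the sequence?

kncknckncknckncEEkkkkkkkkkk

Each term wraps the previous one in knc on the left and kk on the right.
From kncknckncEEkkkkkk, 2 further steps: kncknckncEEkkkkkk → knckncknckncEEkkkkkkkk → (answer).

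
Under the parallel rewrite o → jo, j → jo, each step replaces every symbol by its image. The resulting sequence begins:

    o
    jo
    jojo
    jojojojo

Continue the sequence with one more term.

Expanding jojojojo: j→jo, o→jo, j→jo, o→jo, j→jo, o→jo, j→jo, o→jo. Concatenated: jo jo jo jo jo jo jo jo.

jojojojojojojojo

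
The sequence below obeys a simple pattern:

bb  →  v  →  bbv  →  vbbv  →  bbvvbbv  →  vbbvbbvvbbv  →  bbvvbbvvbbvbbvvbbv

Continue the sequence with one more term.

vbbvbbvvbbvbbvvbbvvbbvbbvvbbv

From term 3 onward, concatenate the second-to-last term with the last: bb·v = bbv, v·bbv = vbbv, …
So term 8 is vbbvbbvvbbv·bbvvbbvvbbvbbvvbbv.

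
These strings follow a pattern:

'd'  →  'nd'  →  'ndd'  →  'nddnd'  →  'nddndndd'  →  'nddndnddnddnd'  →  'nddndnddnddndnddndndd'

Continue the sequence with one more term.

Each term (from the third on) is the previous term followed by the one before it: term 3 = nd·d = ndd.
The next term joins nddndnddnddndnddndndd and nddndnddnddnd.

nddndnddnddndnddndnddnddndnddnddnd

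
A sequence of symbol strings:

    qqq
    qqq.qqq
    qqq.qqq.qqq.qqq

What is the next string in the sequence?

Each string is two copies of the previous one joined by '.'.
One more doubling of qqq.qqq.qqq.qqq gives the answer.

qqq.qqq.qqq.qqq.qqq.qqq.qqq.qqq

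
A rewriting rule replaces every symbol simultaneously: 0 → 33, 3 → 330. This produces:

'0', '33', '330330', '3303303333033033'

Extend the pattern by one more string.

Rewriting the 16 symbols of 3303303333033033 one by one yields 330 330 33 330 330 33 330 330 330 330 33 330 330 33 330 330; concatenated:

33033033330330333303303303303333033033330330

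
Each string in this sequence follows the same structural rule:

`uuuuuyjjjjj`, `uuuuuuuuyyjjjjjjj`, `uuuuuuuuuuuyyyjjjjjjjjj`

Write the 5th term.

uuuuuuuuuuuuuuuuuyyyyyjjjjjjjjjjjjj

Term n consists of 3n+2 u's, followed by n y's, followed by 2n+3 j's (n = 1, 2, …).
Setting n = 5 gives 17, 5, 13 characters in each block.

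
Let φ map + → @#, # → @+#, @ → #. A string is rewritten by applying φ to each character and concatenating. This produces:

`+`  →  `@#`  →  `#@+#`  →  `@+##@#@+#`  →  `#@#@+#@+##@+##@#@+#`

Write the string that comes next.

φ(#@#@+#@+##@+##@#@+#) expands symbol-by-symbol to @+# # @+# # @# @+# # @# @+# @+# # @# @+# @+# # @+# # @# @+#; joining the 19 pieces gives the next term.

@+##@+##@#@+##@#@+#@+##@#@+#@+##@+##@#@+#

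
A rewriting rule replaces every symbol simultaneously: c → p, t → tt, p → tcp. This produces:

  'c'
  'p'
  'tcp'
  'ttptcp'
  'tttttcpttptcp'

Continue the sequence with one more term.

φ(tttttcpttptcp) expands symbol-by-symbol to tt tt tt tt tt p tcp tt tt tcp tt p tcp; joining the 13 pieces gives the next term.

ttttttttttptcptttttcpttptcp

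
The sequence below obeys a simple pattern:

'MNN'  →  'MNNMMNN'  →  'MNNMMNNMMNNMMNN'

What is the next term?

MNNMMNNMMNNMMNNMMNNMMNNMMNNMMNN

Each string is two copies of the previous one joined by 'M'.
So the next term is two copies of MNNMMNNMMNNMMNN with 'M' between the halves.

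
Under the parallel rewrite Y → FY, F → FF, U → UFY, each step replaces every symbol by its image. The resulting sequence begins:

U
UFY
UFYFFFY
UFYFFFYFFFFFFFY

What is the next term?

Applying the rule to each of the 15 symbols of UFYFFFYFFFFFFFY gives the pieces UFY FF FY FF FF FF FY FF FF FF FF FF FF FF FY, which concatenate to the answer.

UFYFFFYFFFFFFFYFFFFFFFFFFFFFFFY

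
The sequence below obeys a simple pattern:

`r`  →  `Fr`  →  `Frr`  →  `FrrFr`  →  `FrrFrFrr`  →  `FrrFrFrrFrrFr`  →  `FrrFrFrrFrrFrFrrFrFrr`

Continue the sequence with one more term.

This is a Fibonacci-style word recurrence s(k) = s(k−1)·s(k−2): e.g. Fr·r = Frr.
Continuing: FrrFrFrrFrrFrFrrFrFrr · FrrFrFrrFrrFr gives term 8.

FrrFrFrrFrrFrFrrFrFrrFrrFrFrrFrrFr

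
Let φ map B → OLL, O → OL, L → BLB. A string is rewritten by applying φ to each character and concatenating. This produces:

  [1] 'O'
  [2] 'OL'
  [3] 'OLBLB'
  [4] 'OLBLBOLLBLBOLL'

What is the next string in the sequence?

Replace each of the 14 characters of OLBLBOLLBLBOLL in place — OL BLB OLL BLB OLL OL BLB BLB OLL BLB OLL OL BLB BLB — and concatenate.

OLBLBOLLBLBOLLOLBLBBLBOLLBLBOLLOLBLBBLB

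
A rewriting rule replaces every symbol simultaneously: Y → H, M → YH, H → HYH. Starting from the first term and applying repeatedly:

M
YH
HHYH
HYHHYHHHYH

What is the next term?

HYHHHYHHYHHHYHHYHHYHHHYH

Rewriting each symbol of HYHHYHHHYH: H→HYH, Y→H, H→HYH, H→HYH, Y→H, H→HYH, H→HYH, H→HYH, Y→H, H→HYH, which concatenates to HYH H HYH HYH H HYH HYH HYH H HYH.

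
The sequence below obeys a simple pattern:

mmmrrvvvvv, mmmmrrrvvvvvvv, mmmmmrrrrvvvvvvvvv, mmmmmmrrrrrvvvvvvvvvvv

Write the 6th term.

mmmmmmmmrrrrrrrvvvvvvvvvvvvvvv

Each string has the form m^{n+1} r^{n} v^{2n+1}, where the shown terms are n = 2, 3, 4, 5.
For term 6, n = 7, so the run lengths are 8, 7, 15.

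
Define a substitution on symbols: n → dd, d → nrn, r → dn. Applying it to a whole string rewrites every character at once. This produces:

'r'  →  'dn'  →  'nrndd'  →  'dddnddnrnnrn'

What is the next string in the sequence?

nrnnrnnrnddnrnnrndddndddddndd

Apply φ to dddnddnrnnrn symbol by symbol: d→nrn, d→nrn, d→nrn, n→dd, d→nrn, d→nrn, n→dd, r→dn, n→dd, n→dd, r→dn, n→dd; joined: nrn nrn nrn dd nrn nrn dd dn dd dd dn dd.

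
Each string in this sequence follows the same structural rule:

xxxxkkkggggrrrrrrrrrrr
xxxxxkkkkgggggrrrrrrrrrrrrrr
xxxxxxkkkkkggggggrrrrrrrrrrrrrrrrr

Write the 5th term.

Reading off run lengths: x runs 4, 5, 6; k runs 3, 4, 5; g runs 4, 5, 6; r runs 11, 14, 17 — each is linear in n, where the shown terms are n = 3, 4, 5.
Setting n = 7 gives 8, 7, 8, 23 characters in each block.

xxxxxxxxkkkkkkkggggggggrrrrrrrrrrrrrrrrrrrrrrr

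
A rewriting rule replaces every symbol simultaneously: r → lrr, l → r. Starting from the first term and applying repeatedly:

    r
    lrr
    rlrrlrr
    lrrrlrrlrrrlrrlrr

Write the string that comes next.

Rewriting the 17 symbols of lrrrlrrlrrrlrrlrr one by one yields r lrr lrr lrr r lrr lrr r lrr lrr lrr r lrr lrr r lrr lrr; concatenated:

rlrrlrrlrrrlrrlrrrlrrlrrlrrrlrrlrrrlrrlrr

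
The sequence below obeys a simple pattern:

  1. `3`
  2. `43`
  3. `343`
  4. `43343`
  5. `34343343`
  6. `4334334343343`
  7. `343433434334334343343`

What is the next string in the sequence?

4334334343343343433434334334343343

Each term (from the third on) is the two preceding terms concatenated in order: term 3 = 3·43 = 343.
So term 8 is 4334334343343·343433434334334343343.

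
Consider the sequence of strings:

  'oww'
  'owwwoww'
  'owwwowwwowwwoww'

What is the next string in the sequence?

s(k+1) = s(k)·w·s(k) — each term doubles the last with 'w' between the halves.
Doubling owwwowwwowwwoww with 'w' between the halves:

owwwowwwowwwowwwowwwowwwowwwoww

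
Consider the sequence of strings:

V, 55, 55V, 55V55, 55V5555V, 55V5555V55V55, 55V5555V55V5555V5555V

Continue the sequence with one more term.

55V5555V55V5555V5555V55V5555V55V55

Each term (from the third on) is the previous term followed by the one before it: term 3 = 55·V = 55V.
Continuing: 55V5555V55V5555V5555V · 55V5555V55V55 gives term 8.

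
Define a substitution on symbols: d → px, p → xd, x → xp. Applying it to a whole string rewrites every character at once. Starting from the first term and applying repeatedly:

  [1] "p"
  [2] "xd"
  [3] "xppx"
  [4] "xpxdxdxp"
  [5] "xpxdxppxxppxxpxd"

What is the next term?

Rewriting the 16 symbols of xpxdxppxxppxxpxd one by one yields xp xd xp px xp xd xd xp xp xd xd xp xp xd xp px; concatenated:

xpxdxppxxpxdxdxpxpxdxdxpxpxdxppx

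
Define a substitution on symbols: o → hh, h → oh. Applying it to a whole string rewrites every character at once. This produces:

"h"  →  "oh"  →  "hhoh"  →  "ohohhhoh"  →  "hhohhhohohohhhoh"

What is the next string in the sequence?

Rewriting the 16 symbols of hhohhhohohohhhoh one by one yields oh oh hh oh oh oh hh oh hh oh hh oh oh oh hh oh; concatenated:

ohohhhohohohhhohhhohhhohohohhhoh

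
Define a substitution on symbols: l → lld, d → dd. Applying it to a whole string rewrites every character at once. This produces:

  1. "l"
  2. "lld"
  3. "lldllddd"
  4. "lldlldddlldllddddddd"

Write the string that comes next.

φ(lldlldddlldllddddddd) expands symbol-by-symbol to lld lld dd lld lld dd dd dd lld lld dd lld lld dd dd dd dd dd dd dd; joining the 20 pieces gives the next term.

lldlldddlldlldddddddlldlldddlldllddddddddddddddd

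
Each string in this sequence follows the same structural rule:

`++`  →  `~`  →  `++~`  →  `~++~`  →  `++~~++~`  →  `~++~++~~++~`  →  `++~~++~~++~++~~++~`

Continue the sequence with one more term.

~++~++~~++~++~~++~~++~++~~++~

Each term (from the third on) is the two preceding terms concatenated in order: term 3 = ++·~ = ++~.
So term 8 is ~++~++~~++~·++~~++~~++~++~~++~.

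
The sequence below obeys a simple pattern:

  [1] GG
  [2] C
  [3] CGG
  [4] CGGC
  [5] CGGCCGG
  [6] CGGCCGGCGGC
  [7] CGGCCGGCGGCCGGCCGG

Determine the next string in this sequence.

This is a Fibonacci-style word recurrence s(k) = s(k−1)·s(k−2): e.g. C·GG = CGG.
The next term joins CGGCCGGCGGCCGGCCGG and CGGCCGGCGGC.

CGGCCGGCGGCCGGCCGGCGGCCGGCGGC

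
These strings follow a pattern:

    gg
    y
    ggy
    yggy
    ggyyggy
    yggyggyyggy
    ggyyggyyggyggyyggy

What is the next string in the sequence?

Each term (from the third on) is the two preceding terms concatenated in order: term 3 = gg·y = ggy.
So term 8 is yggyggyyggy·ggyyggyyggyggyyggy.

yggyggyyggyggyyggyyggyggyyggy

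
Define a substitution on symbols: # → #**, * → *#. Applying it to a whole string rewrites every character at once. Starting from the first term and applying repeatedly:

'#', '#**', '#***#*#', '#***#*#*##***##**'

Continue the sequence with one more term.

Rewriting the 17 symbols of #***#*#*##***##** one by one yields #** *# *# *# #** *# #** *# #** #** *# *# *# #** #** *# *#; concatenated:

#***#*#*##***##***##**#***#*#*##**#***#*#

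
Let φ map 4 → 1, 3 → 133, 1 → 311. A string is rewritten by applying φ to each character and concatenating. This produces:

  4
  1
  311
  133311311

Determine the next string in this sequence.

311133133133311311133311311

Rewriting each symbol of 133311311: 1→311, 3→133, 3→133, 3→133, 1→311, 1→311, 3→133, 1→311, 1→311, which concatenates to 311 133 133 133 311 311 133 311 311.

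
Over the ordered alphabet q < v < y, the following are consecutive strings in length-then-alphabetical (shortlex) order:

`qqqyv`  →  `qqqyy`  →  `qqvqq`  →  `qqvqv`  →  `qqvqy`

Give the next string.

qqvvq

Find the rightmost character of qqvqy below y, bump it to the next letter, and reset everything to its right to q.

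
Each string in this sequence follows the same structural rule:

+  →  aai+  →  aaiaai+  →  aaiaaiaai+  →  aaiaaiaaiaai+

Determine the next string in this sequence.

aaiaaiaaiaaiaai+

The strings grow by a fixed prefix aai each time.
So the next term is aai·aaiaaiaaiaai+.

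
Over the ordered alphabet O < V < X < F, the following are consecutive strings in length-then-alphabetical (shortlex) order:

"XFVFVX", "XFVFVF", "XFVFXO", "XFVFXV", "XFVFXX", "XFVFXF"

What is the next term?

The successor of XFVFXF increments the rightmost position that isn't already F and resets every position after it to O.

XFVFFO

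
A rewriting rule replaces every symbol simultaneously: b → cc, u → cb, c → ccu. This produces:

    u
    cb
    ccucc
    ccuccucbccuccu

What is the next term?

ccuccucbccuccucbccuccccuccucbccuccucb

Replace each of the 14 characters of ccuccucbccuccu in place — ccu ccu cb ccu ccu cb ccu cc ccu ccu cb ccu ccu cb — and concatenate.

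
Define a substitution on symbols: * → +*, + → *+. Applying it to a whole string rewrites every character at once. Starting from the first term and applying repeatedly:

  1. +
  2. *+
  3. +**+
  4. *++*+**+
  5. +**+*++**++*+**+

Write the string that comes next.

*++*+**++**+*++*+**+*++**++*+**+

Applying the rule to each of the 16 symbols of +**+*++**++*+**+ gives the pieces *+ +* +* *+ +* *+ *+ +* +* *+ *+ +* *+ +* +* *+, which concatenate to the answer.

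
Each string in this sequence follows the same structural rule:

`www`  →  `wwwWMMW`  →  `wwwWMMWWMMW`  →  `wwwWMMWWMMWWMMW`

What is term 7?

Every step adds WMMW to the end: s(k+1) = s(k)·WMMW.
From wwwWMMWWMMWWMMW, 3 further steps: wwwWMMWWMMWWMMW → wwwWMMWWMMWWMMWWMMW → wwwWMMWWMMWWMMWWMMWWMMW → (answer).

wwwWMMWWMMWWMMWWMMWWMMWWMMW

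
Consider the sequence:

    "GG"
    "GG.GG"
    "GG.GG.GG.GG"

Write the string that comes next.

Each string is two copies of the previous one joined by '.'.
So the next term is two copies of GG.GG.GG.GG with '.' between the halves.

GG.GG.GG.GG.GG.GG.GG.GG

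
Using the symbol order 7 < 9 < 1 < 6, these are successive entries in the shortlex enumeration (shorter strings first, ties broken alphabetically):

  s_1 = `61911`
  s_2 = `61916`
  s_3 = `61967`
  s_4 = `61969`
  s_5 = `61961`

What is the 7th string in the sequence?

Stepping forward 2 times from 61961: 61961 → 61966, then the target.

61177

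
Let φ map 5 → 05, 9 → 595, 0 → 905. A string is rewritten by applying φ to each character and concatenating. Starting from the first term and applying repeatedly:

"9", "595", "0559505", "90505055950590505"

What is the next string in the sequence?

5959050590505905050559505905055959050590505

Replace each of the 17 characters of 90505055950590505 in place — 595 905 05 905 05 905 05 05 595 05 905 05 595 905 05 905 05 — and concatenate.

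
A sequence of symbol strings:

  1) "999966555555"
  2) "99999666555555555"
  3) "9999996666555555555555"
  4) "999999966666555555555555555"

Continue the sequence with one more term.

99999999666666555555555555555555

Term n consists of n+2 9's, followed by n 6's, followed by 3n 5's, where the shown terms are n = 2, 3, 4, 5.
Setting n = 6 gives 8, 6, 18 characters in each block.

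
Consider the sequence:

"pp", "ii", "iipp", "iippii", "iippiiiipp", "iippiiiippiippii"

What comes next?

iippiiiippiippiiiippiiiipp

Each term (from the third on) is the previous term followed by the one before it: term 3 = ii·pp = iipp.
Continuing: iippiiiippiippii · iippiiiipp gives term 7.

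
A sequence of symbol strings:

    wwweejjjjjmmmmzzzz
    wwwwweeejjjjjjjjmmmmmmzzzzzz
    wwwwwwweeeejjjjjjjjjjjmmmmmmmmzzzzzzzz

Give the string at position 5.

wwwwwwwwwwweeeeeejjjjjjjjjjjjjjjjjmmmmmmmmmmmmzzzzzzzzzzzz

The n-th term is 2n-1 w's then n e's then 3n-1 j's then 2n m's then 2n z's, where the shown terms are n = 2, 3, 4.
For term 5, n = 6, so the run lengths are 11, 6, 17, 12, 12.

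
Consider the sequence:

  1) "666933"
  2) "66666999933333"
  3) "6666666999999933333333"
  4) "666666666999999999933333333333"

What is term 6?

Reading off run lengths: 6 runs 3, 5, 7, 9; 9 runs 1, 4, 7, 10; 3 runs 2, 5, 8, 11 — each is linear in n (n = 1, 2, …).
At n = 6 the blocks have lengths 13, 16, 17.

6666666666666999999999999999933333333333333333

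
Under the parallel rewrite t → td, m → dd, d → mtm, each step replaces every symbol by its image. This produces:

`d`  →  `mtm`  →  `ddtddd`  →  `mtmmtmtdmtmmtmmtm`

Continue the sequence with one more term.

Applying the rule to each of the 17 symbols of mtmmtmtdmtmmtmmtm gives the pieces dd td dd dd td dd td mtm dd td dd dd td dd dd td dd, which concatenate to the answer.

ddtdddddtdddtdmtmddtdddddtdddddtddd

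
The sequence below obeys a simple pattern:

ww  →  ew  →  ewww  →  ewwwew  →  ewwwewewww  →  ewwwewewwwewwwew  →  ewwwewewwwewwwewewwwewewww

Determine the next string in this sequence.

From term 3 onward, concatenate the last term with the second-to-last: ew·ww = ewww, ewww·ew = ewwwew, …
The next term joins ewwwewewwwewwwewewwwewewww and ewwwewewwwewwwew.

ewwwewewwwewwwewewwwewewwwewwwewewwwewwwew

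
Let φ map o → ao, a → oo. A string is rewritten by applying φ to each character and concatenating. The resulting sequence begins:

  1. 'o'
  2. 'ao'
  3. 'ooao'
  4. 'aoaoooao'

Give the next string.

Apply φ to aoaoooao symbol by symbol: a→oo, o→ao, a→oo, o→ao, o→ao, o→ao, a→oo, o→ao; joined: oo ao oo ao ao ao oo ao.

ooaoooaoaoaoooao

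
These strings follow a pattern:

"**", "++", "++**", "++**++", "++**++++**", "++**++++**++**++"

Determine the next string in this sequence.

From term 3 onward, concatenate the last term with the second-to-last: ++·** = ++**, ++**·++ = ++**++, …
Continuing: ++**++++**++**++ · ++**++++** gives term 7.

++**++++**++**++++**++++**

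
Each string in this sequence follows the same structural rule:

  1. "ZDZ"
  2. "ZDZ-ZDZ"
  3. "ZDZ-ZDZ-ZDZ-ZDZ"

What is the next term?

s(k+1) = s(k)·-·s(k) — each term doubles the last with '-' between the halves.
One more doubling of ZDZ-ZDZ-ZDZ-ZDZ gives the answer.

ZDZ-ZDZ-ZDZ-ZDZ-ZDZ-ZDZ-ZDZ-ZDZ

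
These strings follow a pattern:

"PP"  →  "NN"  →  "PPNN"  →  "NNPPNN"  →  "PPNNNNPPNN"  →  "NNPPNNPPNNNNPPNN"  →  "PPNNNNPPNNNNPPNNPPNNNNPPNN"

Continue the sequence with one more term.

NNPPNNPPNNNNPPNNPPNNNNPPNNNNPPNNPPNNNNPPNN

This is a Fibonacci-style word recurrence s(k) = s(k−2)·s(k−1): e.g. PP·NN = PPNN.
Continuing: NNPPNNPPNNNNPPNN · PPNNNNPPNNNNPPNNPPNNNNPPNN gives term 8.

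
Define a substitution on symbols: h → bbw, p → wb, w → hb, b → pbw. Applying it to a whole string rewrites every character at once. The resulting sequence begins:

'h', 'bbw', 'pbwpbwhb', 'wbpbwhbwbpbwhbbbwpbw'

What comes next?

hbpbwwbpbwhbbbwpbwhbpbwwbpbwhbbbwpbwpbwpbwhbwbpbwhb

Applying the rule to each of the 20 symbols of wbpbwhbwbpbwhbbbwpbw gives the pieces hb pbw wb pbw hb bbw pbw hb pbw wb pbw hb bbw pbw pbw pbw hb wb pbw hb, which concatenate to the answer.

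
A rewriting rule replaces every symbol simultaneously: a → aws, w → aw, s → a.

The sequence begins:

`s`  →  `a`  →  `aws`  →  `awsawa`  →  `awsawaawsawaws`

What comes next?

awsawaawsawawsawsawaawsawawsawa

φ(awsawaawsawaws) expands symbol-by-symbol to aws aw a aws aw aws aws aw a aws aw aws aw a; joining the 14 pieces gives the next term.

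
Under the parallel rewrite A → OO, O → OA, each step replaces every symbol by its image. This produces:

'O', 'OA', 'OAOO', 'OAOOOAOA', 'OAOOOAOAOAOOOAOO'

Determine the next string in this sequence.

Applying the rule to each of the 16 symbols of OAOOOAOAOAOOOAOO gives the pieces OA OO OA OA OA OO OA OO OA OO OA OA OA OO OA OA, which concatenate to the answer.

OAOOOAOAOAOOOAOOOAOOOAOAOAOOOAOA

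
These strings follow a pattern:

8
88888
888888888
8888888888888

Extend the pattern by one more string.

88888888888888888

Each term wraps the previous one in 8 on the left and 888 on the right.
One more step from 8888888888888 gives the answer.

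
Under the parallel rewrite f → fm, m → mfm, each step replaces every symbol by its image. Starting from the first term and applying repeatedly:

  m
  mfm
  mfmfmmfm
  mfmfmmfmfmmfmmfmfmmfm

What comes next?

Replace each of the 21 characters of mfmfmmfmfmmfmmfmfmmfm in place — mfm fm mfm fm mfm mfm fm mfm fm mfm mfm fm mfm mfm fm mfm fm mfm mfm fm mfm — and concatenate.

mfmfmmfmfmmfmmfmfmmfmfmmfmmfmfmmfmmfmfmmfmfmmfmmfmfmmfm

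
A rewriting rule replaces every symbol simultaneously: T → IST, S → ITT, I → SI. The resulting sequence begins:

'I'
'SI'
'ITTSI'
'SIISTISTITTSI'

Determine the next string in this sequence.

ITTSISIITTISTSIITTISTSIISTISTITTSI

φ(SIISTISTITTSI) expands symbol-by-symbol to ITT SI SI ITT IST SI ITT IST SI IST IST ITT SI; joining the 13 pieces gives the next term.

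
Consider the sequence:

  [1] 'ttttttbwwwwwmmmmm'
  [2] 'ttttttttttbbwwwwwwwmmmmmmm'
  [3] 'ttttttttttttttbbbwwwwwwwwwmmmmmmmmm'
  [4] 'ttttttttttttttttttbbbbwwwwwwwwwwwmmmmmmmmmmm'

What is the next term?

ttttttttttttttttttttttbbbbbwwwwwwwwwwwwwmmmmmmmmmmmmm

The n-th term is 4n-2 t's then n-1 b's then 2n+1 w's then 2n+1 m's, where the shown terms are n = 2, 3, 4, 5.
Setting n = 6 gives 22, 5, 13, 13 characters in each block.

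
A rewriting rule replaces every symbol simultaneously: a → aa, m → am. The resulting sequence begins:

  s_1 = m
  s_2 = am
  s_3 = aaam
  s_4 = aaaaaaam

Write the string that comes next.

Apply φ to aaaaaaam symbol by symbol: a→aa, a→aa, a→aa, a→aa, a→aa, a→aa, a→aa, m→am; joined: aa aa aa aa aa aa aa am.

aaaaaaaaaaaaaaam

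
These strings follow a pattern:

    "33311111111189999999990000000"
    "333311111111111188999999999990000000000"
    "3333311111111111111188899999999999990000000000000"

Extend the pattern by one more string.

The n-th term is n 3's then 3n 1's then n-2 8's then 2n+3 9's then 3n-2 0's, where the shown terms are n = 3, 4, 5.
Setting n = 6 gives 6, 18, 4, 15, 16 characters in each block.

33333311111111111111111188889999999999999990000000000000000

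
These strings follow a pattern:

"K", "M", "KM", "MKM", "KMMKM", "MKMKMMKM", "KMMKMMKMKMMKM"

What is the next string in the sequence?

MKMKMMKMKMMKMMKMKMMKM

From term 3 onward, concatenate the second-to-last term with the last: K·M = KM, M·KM = MKM, …
Continuing: MKMKMMKM · KMMKMMKMKMMKM gives term 8.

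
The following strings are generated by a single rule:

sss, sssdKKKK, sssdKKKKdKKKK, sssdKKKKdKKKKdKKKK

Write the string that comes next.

Every step adds dKKKK to the end: s(k+1) = s(k)·dKKKK.
So the next term is sssdKKKKdKKKKdKKKK·dKKKK.

sssdKKKKdKKKKdKKKKdKKKK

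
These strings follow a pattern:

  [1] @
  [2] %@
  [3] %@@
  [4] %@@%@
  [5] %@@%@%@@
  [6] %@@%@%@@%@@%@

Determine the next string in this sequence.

%@@%@%@@%@@%@%@@%@%@@

This is a Fibonacci-style word recurrence s(k) = s(k−1)·s(k−2): e.g. %@·@ = %@@.
So term 7 is %@@%@%@@%@@%@·%@@%@%@@.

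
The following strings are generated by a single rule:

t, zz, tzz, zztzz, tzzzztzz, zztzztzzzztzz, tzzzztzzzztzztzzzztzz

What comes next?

Each term (from the third on) is the two preceding terms concatenated in order: term 3 = t·zz = tzz.
The next term joins zztzztzzzztzz and tzzzztzzzztzztzzzztzz.

zztzztzzzztzztzzzztzzzztzztzzzztzz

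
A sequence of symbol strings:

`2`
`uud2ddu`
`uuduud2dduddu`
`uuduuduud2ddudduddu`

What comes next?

Each term wraps the previous one in uud on the left and ddu on the right.
Applying this once more to uuduuduud2ddudduddu:

uuduuduuduud2dduddudduddu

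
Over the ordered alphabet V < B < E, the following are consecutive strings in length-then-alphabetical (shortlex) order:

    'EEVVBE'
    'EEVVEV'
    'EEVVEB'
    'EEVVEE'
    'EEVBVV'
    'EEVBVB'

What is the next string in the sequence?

EEVBVE

Treat EEVBVB as a base-3 numeral over the given alphabet and add one, carrying through any trailing E's.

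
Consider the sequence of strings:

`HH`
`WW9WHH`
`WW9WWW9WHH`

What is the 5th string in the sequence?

Every step adds WW9W at the front: s(k+1) = WW9W·s(k).
From WW9WWW9WHH, 2 further steps: WW9WWW9WHH → WW9WWW9WWW9WHH → (answer).

WW9WWW9WWW9WWW9WHH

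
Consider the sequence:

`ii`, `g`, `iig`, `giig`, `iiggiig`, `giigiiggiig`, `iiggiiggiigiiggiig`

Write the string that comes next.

giigiiggiigiiggiiggiigiiggiig

From term 3 onward, concatenate the second-to-last term with the last: ii·g = iig, g·iig = giig, …
So term 8 is giigiiggiig·iiggiiggiigiiggiig.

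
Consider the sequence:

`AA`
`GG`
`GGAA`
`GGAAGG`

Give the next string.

GGAAGGGGAA

Each term (from the third on) is the previous term followed by the one before it: term 3 = GG·AA = GGAA.
The next term joins GGAAGG and GGAA.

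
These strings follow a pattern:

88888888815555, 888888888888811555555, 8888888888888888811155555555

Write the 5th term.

888888888888888888888888811111555555555555

Term n consists of 4n+1 8's, followed by n-1 1's, followed by 2n 5's, where the shown terms are n = 2, 3, 4.
Setting n = 6 gives 25, 5, 12 characters in each block.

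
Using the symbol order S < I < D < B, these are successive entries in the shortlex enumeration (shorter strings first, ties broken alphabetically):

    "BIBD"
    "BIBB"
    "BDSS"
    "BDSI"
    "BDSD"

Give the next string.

BDSB

The successor of BDSD increments the rightmost position that isn't already B and resets every position after it to S.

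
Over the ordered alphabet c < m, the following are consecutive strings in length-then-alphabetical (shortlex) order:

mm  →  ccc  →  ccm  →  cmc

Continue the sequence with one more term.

The successor of cmc increments the rightmost position that isn't already m and resets every position after it to c.

cmm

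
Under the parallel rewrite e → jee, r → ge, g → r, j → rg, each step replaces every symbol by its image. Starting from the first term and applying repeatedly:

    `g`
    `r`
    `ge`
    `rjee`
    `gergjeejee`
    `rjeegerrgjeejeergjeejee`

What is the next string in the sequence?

φ(rjeegerrgjeejeergjeejee) expands symbol-by-symbol to ge rg jee jee r jee ge ge r rg jee jee rg jee jee ge r rg jee jee rg jee jee; joining the 23 pieces gives the next term.

gergjeejeerjeegegerrgjeejeergjeejeegerrgjeejeergjeejee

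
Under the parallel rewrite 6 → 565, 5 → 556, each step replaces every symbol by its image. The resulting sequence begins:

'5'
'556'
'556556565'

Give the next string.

Expanding 556556565: 5→556, 5→556, 6→565, 5→556, 5→556, 6→565, 5→556, 6→565, 5→556. Concatenated: 556 556 565 556 556 565 556 565 556.

556556565556556565556565556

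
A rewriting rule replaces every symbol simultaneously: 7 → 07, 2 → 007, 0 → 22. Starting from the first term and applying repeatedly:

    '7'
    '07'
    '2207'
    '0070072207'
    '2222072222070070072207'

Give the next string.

007007007007220700700700700722072222072222070070072207

Replace each of the 22 characters of 2222072222070070072207 in place — 007 007 007 007 22 07 007 007 007 007 22 07 22 22 07 22 22 07 007 007 22 07 — and concatenate.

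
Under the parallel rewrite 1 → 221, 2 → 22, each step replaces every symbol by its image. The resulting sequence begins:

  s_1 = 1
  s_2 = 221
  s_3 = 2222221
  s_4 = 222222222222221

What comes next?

2222222222222222222222222222221

φ(222222222222221) expands symbol-by-symbol to 22 22 22 22 22 22 22 22 22 22 22 22 22 22 221; joining the 15 pieces gives the next term.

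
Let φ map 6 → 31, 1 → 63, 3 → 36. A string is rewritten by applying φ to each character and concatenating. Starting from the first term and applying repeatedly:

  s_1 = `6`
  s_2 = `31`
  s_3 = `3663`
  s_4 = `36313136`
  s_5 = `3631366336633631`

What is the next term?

36313663363131363631313636313663

Applying the rule to each of the 16 symbols of 3631366336633631 gives the pieces 36 31 36 63 36 31 31 36 36 31 31 36 36 31 36 63, which concatenate to the answer.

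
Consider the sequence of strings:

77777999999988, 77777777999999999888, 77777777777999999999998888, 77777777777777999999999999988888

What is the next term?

Each string has the form 7^{3n-1} 9^{2n+3} 8^{n}, where the shown terms are n = 2, 3, 4, 5.
At n = 6 the blocks have lengths 17, 15, 6.

77777777777777777999999999999999888888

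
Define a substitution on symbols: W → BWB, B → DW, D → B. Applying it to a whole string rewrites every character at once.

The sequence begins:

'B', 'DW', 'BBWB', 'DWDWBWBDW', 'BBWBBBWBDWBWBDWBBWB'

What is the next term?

Applying the rule to each of the 19 symbols of BBWBBBWBDWBWBDWBBWB gives the pieces DW DW BWB DW DW DW BWB DW B BWB DW BWB DW B BWB DW DW BWB DW, which concatenate to the answer.

DWDWBWBDWDWDWBWBDWBBWBDWBWBDWBBWBDWDWBWBDW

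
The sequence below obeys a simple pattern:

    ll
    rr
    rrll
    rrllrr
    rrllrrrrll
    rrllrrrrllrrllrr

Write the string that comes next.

rrllrrrrllrrllrrrrllrrrrll

Each term (from the third on) is the previous term followed by the one before it: term 3 = rr·ll = rrll.
So term 7 is rrllrrrrllrrllrr·rrllrrrrll.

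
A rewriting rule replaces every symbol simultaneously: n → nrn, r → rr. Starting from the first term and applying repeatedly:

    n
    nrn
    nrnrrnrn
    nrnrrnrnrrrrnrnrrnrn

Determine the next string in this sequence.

Applying the rule to each of the 20 symbols of nrnrrnrnrrrrnrnrrnrn gives the pieces nrn rr nrn rr rr nrn rr nrn rr rr rr rr nrn rr nrn rr rr nrn rr nrn, which concatenate to the answer.

nrnrrnrnrrrrnrnrrnrnrrrrrrrrnrnrrnrnrrrrnrnrrnrn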